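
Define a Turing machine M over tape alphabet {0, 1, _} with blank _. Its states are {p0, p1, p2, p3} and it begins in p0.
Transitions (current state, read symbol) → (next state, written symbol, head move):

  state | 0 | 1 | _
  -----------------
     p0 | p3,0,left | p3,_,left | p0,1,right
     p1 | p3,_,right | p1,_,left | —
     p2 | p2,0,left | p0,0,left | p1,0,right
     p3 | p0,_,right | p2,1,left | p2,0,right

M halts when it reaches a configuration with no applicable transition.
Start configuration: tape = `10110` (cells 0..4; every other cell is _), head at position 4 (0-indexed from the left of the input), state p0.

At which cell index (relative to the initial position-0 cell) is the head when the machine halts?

7

state=p0 head=4 tape=_1011[0]___   (p0,0)→(p3,0,left)
state=p3 head=3 tape=_101[1]0___   (p3,1)→(p2,1,left)
state=p2 head=2 tape=_10[1]10___   (p2,1)→(p0,0,left)
state=p0 head=1 tape=_1[0]010___   (p0,0)→(p3,0,left)
state=p3 head=0 tape=_[1]0010___   (p3,1)→(p2,1,left)
state=p2 head=-1 tape=[_]10010___   (p2,_)→(p1,0,right)
state=p1 head=0 tape=0[1]0010___   (p1,1)→(p1,_,left)
state=p1 head=-1 tape=[0]_0010___   (p1,0)→(p3,_,right)
state=p3 head=0 tape=_[_]0010___   (p3,_)→(p2,0,right)
state=p2 head=1 tape=_0[0]010___   (p2,0)→(p2,0,left)
state=p2 head=0 tape=_[0]0010___   (p2,0)→(p2,0,left)
state=p2 head=-1 tape=[_]00010___   (p2,_)→(p1,0,right)
state=p1 head=0 tape=0[0]0010___   (p1,0)→(p3,_,right)
state=p3 head=1 tape=0_[0]010___   (p3,0)→(p0,_,right)
state=p0 head=2 tape=0__[0]10___   (p0,0)→(p3,0,left)
state=p3 head=1 tape=0_[_]010___   (p3,_)→(p2,0,right)
state=p2 head=2 tape=0_0[0]10___   (p2,0)→(p2,0,left)
state=p2 head=1 tape=0_[0]010___   (p2,0)→(p2,0,left)
state=p2 head=0 tape=0[_]0010___   (p2,_)→(p1,0,right)
state=p1 head=1 tape=00[0]010___   (p1,0)→(p3,_,right)
state=p3 head=2 tape=00_[0]10___   (p3,0)→(p0,_,right)
state=p0 head=3 tape=00__[1]0___   (p0,1)→(p3,_,left)
state=p3 head=2 tape=00_[_]_0___   (p3,_)→(p2,0,right)
state=p2 head=3 tape=00_0[_]0___   (p2,_)→(p1,0,right)
state=p1 head=4 tape=00_00[0]___   (p1,0)→(p3,_,right)
state=p3 head=5 tape=00_00_[_]__   (p3,_)→(p2,0,right)
state=p2 head=6 tape=00_00_0[_]_   (p2,_)→(p1,0,right)
state=p1 head=7 tape=00_00_00[_]
At halt the head is at cell 7.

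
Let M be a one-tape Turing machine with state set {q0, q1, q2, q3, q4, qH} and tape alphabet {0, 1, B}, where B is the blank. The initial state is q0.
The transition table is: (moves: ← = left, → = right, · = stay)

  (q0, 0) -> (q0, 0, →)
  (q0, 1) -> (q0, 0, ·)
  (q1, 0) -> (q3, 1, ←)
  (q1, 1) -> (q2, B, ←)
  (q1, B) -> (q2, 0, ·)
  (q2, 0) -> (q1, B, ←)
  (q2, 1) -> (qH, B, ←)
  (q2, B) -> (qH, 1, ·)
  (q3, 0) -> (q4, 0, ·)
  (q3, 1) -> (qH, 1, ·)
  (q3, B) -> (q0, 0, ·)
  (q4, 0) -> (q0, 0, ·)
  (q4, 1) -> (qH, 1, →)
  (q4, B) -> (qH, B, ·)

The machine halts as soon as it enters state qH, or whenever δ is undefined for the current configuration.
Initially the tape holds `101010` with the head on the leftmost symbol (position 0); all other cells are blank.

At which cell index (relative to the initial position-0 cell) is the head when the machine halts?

6

state=q0 head=0 tape=[1]01010B   (q0,1)→(q0,0,·)
state=q0 head=0 tape=[0]01010B   (q0,0)→(q0,0,→)
state=q0 head=1 tape=0[0]1010B   (q0,0)→(q0,0,→)
state=q0 head=2 tape=00[1]010B   (q0,1)→(q0,0,·)
state=q0 head=2 tape=00[0]010B   (q0,0)→(q0,0,→)
state=q0 head=3 tape=000[0]10B   (q0,0)→(q0,0,→)
state=q0 head=4 tape=0000[1]0B   (q0,1)→(q0,0,·)
state=q0 head=4 tape=0000[0]0B   (q0,0)→(q0,0,→)
state=q0 head=5 tape=00000[0]B   (q0,0)→(q0,0,→)
state=q0 head=6 tape=000000[B]
At halt the head is at cell 6.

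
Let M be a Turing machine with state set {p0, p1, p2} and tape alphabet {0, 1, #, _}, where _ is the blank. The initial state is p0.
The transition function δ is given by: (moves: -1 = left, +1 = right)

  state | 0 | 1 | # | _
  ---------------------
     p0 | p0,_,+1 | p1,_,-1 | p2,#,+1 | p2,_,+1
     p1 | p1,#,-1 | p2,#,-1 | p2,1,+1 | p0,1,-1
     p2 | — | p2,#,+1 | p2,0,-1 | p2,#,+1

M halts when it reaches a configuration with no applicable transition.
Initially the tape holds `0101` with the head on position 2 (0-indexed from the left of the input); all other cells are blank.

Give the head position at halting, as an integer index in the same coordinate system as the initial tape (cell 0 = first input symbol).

state=p0 head=2 tape=__01[0]1   (p0,0)→(p0,_,+1)
state=p0 head=3 tape=__01_[1]   (p0,1)→(p1,_,-1)
state=p1 head=2 tape=__01[_]_   (p1,_)→(p0,1,-1)
state=p0 head=1 tape=__0[1]1_   (p0,1)→(p1,_,-1)
state=p1 head=0 tape=__[0]_1_   (p1,0)→(p1,#,-1)
state=p1 head=-1 tape=_[_]#_1_   (p1,_)→(p0,1,-1)
state=p0 head=-2 tape=[_]1#_1_   (p0,_)→(p2,_,+1)
state=p2 head=-1 tape=_[1]#_1_   (p2,1)→(p2,#,+1)
state=p2 head=0 tape=_#[#]_1_   (p2,#)→(p2,0,-1)
state=p2 head=-1 tape=_[#]0_1_   (p2,#)→(p2,0,-1)
state=p2 head=-2 tape=[_]00_1_   (p2,_)→(p2,#,+1)
state=p2 head=-1 tape=#[0]0_1_
At halt the head is at cell -1.

-1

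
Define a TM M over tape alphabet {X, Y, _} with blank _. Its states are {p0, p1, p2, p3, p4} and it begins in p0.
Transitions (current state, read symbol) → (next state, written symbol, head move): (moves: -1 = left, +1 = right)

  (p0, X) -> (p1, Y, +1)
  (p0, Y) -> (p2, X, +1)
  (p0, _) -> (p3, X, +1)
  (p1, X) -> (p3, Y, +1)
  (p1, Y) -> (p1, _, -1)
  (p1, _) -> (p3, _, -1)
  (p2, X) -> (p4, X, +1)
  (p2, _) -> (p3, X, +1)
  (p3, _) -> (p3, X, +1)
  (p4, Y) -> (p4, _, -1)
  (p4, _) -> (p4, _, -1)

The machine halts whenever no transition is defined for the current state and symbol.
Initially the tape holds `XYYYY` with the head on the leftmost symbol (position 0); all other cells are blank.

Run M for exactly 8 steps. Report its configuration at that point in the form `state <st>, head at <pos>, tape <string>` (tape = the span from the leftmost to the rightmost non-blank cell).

p0 | __[X]YYYY   read X → write Y, move +1, go to p1
p1 | __Y[Y]YYY   read Y → write _, move -1, go to p1
p1 | __[Y]_YYY   read Y → write _, move -1, go to p1
p1 | _[_]__YYY   read _ → write _, move -1, go to p3
p3 | [_]___YYY   read _ → write X, move +1, go to p3
p3 | X[_]__YYY   read _ → write X, move +1, go to p3
p3 | XX[_]_YYY   read _ → write X, move +1, go to p3
p3 | XXX[_]YYY   read _ → write X, move +1, go to p3
p3 | XXXX[Y]YY
After 8 steps: state p3, head at 2, tape XXXXYYY.

state p3, head at 2, tape XXXXYYY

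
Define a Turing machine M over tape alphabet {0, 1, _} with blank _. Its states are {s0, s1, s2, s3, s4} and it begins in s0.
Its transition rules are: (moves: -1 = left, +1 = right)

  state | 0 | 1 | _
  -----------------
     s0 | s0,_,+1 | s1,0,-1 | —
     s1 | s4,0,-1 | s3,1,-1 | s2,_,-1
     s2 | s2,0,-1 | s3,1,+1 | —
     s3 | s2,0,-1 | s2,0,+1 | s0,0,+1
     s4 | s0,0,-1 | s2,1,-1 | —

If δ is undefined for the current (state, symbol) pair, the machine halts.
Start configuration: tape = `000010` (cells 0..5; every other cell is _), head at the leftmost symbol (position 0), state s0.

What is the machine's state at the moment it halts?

state=s0 head=0 tape=[0]00010   (s0,0)→(s0,_,+1)
state=s0 head=1 tape=_[0]0010   (s0,0)→(s0,_,+1)
state=s0 head=2 tape=__[0]010   (s0,0)→(s0,_,+1)
state=s0 head=3 tape=___[0]10   (s0,0)→(s0,_,+1)
state=s0 head=4 tape=____[1]0   (s0,1)→(s1,0,-1)
state=s1 head=3 tape=___[_]00   (s1,_)→(s2,_,-1)
state=s2 head=2 tape=__[_]_00
No transition is defined for (s2, _); M halts in state s2.

s2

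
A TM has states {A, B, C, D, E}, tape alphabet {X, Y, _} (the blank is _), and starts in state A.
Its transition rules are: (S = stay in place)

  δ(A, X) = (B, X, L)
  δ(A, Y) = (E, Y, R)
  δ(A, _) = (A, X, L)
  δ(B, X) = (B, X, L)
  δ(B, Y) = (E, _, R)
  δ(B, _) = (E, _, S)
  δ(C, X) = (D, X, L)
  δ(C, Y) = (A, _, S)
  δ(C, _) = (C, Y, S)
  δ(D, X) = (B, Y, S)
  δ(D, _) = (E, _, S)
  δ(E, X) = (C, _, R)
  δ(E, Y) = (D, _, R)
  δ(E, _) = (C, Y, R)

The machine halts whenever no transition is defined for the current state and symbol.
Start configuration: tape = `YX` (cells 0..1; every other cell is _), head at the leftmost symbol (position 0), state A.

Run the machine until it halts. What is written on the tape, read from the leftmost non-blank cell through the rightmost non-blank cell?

YYX

A | [Y]X_   read Y → write Y, move R, go to E
E | Y[X]_   read X → write _, move R, go to C
C | Y_[_]   read _ → write Y, move S, go to C
C | Y_[Y]   read Y → write _, move S, go to A
A | Y_[_]   read _ → write X, move L, go to A
A | Y[_]X   read _ → write X, move L, go to A
A | [Y]XX   read Y → write Y, move R, go to E
E | Y[X]X   read X → write _, move R, go to C
C | Y_[X]   read X → write X, move L, go to D
D | Y[_]X   read _ → write _, move S, go to E
E | Y[_]X   read _ → write Y, move R, go to C
C | YY[X]   read X → write X, move L, go to D
D | Y[Y]X
The non-blank tape span at halt is YYX.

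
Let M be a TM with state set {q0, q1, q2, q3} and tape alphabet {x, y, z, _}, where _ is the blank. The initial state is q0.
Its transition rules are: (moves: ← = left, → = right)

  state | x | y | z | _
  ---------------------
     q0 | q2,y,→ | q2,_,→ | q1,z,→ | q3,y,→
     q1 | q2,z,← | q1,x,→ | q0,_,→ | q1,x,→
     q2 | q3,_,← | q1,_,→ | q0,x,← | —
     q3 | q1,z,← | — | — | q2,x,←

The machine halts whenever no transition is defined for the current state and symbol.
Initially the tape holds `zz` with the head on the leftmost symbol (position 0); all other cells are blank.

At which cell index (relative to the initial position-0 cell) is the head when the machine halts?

q0 | [z]z__   read z → write z, move →, go to q1
q1 | z[z]__   read z → write _, move →, go to q0
q0 | z_[_]_   read _ → write y, move →, go to q3
q3 | z_y[_]   read _ → write x, move ←, go to q2
q2 | z_[y]x   read y → write _, move →, go to q1
q1 | z__[x]   read x → write z, move ←, go to q2
q2 | z_[_]z
At halt the head is at cell 2.

2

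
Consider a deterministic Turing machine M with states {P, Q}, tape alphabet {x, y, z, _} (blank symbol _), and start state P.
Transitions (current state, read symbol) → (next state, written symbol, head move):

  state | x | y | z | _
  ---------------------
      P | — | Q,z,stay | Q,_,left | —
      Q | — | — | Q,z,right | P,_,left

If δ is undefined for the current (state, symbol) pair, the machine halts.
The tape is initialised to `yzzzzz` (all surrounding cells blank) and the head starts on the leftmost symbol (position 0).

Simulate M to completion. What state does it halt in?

P

P | __[y]zzzzz_   read y → write z, move stay, go to Q
Q | __[z]zzzzz_   read z → write z, move right, go to Q
Q | __z[z]zzzz_   read z → write z, move right, go to Q
Q | __zz[z]zzz_   read z → write z, move right, go to Q
Q | __zzz[z]zz_   read z → write z, move right, go to Q
Q | __zzzz[z]z_   read z → write z, move right, go to Q
Q | __zzzzz[z]_   read z → write z, move right, go to Q
Q | __zzzzzz[_]   read _ → write _, move left, go to P
P | __zzzzz[z]_   read z → write _, move left, go to Q
Q | __zzzz[z]__   read z → write z, move right, go to Q
Q | __zzzzz[_]_   read _ → write _, move left, go to P
P | __zzzz[z]__   read z → write _, move left, go to Q
Q | __zzz[z]___   read z → write z, move right, go to Q
Q | __zzzz[_]__   read _ → write _, move left, go to P
P | __zzz[z]___   read z → write _, move left, go to Q
Q | __zz[z]____   read z → write z, move right, go to Q
Q | __zzz[_]___   read _ → write _, move left, go to P
P | __zz[z]____   read z → write _, move left, go to Q
Q | __z[z]_____   read z → write z, move right, go to Q
Q | __zz[_]____   read _ → write _, move left, go to P
P | __z[z]_____   read z → write _, move left, go to Q
Q | __[z]______   read z → write z, move right, go to Q
Q | __z[_]_____   read _ → write _, move left, go to P
P | __[z]______   read z → write _, move left, go to Q
Q | _[_]_______   read _ → write _, move left, go to P
P | [_]________
No transition is defined for (P, _); M halts in state P.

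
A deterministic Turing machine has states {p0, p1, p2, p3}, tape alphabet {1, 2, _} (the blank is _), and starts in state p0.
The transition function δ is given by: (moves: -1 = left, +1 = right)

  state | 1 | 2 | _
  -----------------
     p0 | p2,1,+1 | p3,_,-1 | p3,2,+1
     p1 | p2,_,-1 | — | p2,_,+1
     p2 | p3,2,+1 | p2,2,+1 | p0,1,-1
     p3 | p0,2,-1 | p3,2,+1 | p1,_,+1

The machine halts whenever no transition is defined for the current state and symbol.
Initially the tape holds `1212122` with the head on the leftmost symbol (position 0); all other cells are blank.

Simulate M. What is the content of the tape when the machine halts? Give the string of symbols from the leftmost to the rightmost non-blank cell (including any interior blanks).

p0 | [1]212122   read 1 → write 1, move +1, go to p2
p2 | 1[2]12122   read 2 → write 2, move +1, go to p2
p2 | 12[1]2122   read 1 → write 2, move +1, go to p3
p3 | 122[2]122   read 2 → write 2, move +1, go to p3
p3 | 1222[1]22   read 1 → write 2, move -1, go to p0
p0 | 122[2]222   read 2 → write _, move -1, go to p3
p3 | 12[2]_222   read 2 → write 2, move +1, go to p3
p3 | 122[_]222   read _ → write _, move +1, go to p1
p1 | 122_[2]22
The non-blank tape span at halt is 122_222.

122_222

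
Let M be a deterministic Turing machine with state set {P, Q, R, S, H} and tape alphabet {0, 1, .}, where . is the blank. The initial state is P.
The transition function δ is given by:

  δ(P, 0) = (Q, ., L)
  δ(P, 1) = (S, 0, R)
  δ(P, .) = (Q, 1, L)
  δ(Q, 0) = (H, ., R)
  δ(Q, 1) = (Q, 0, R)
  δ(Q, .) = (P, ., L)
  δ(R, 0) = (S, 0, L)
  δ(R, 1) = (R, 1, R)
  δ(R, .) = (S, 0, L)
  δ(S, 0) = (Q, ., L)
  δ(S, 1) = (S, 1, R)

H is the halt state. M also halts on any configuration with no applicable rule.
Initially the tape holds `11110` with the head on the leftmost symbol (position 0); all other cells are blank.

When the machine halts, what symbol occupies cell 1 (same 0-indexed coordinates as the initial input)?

.

state=P head=0 tape=[1]1110   (P,1)→(S,0,R)
state=S head=1 tape=0[1]110   (S,1)→(S,1,R)
state=S head=2 tape=01[1]10   (S,1)→(S,1,R)
state=S head=3 tape=011[1]0   (S,1)→(S,1,R)
state=S head=4 tape=0111[0]   (S,0)→(Q,.,L)
state=Q head=3 tape=011[1].   (Q,1)→(Q,0,R)
state=Q head=4 tape=0110[.]   (Q,.)→(P,.,L)
state=P head=3 tape=011[0].   (P,0)→(Q,.,L)
state=Q head=2 tape=01[1]..   (Q,1)→(Q,0,R)
state=Q head=3 tape=010[.].   (Q,.)→(P,.,L)
state=P head=2 tape=01[0]..   (P,0)→(Q,.,L)
state=Q head=1 tape=0[1]...   (Q,1)→(Q,0,R)
state=Q head=2 tape=00[.]..   (Q,.)→(P,.,L)
state=P head=1 tape=0[0]...   (P,0)→(Q,.,L)
state=Q head=0 tape=[0]....   (Q,0)→(H,.,R)
state=H head=1 tape=.[.]...
Cell 1 holds . when M halts.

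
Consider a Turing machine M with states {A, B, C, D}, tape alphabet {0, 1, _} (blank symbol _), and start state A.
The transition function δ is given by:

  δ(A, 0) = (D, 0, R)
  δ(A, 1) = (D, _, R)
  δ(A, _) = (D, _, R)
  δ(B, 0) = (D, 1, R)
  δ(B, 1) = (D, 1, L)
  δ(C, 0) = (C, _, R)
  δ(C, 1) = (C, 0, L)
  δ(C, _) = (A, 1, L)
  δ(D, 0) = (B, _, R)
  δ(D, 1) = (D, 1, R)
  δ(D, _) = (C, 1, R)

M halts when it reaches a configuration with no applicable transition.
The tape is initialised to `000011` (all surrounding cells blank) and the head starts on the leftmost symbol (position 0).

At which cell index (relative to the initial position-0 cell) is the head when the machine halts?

6

A | [0]00011_   read 0 → write 0, move R, go to D
D | 0[0]0011_   read 0 → write _, move R, go to B
B | 0_[0]011_   read 0 → write 1, move R, go to D
D | 0_1[0]11_   read 0 → write _, move R, go to B
B | 0_1_[1]1_   read 1 → write 1, move L, go to D
D | 0_1[_]11_   read _ → write 1, move R, go to C
C | 0_11[1]1_   read 1 → write 0, move L, go to C
C | 0_1[1]01_   read 1 → write 0, move L, go to C
C | 0_[1]001_   read 1 → write 0, move L, go to C
C | 0[_]0001_   read _ → write 1, move L, go to A
A | [0]10001_   read 0 → write 0, move R, go to D
D | 0[1]0001_   read 1 → write 1, move R, go to D
D | 01[0]001_   read 0 → write _, move R, go to B
B | 01_[0]01_   read 0 → write 1, move R, go to D
D | 01_1[0]1_   read 0 → write _, move R, go to B
B | 01_1_[1]_   read 1 → write 1, move L, go to D
D | 01_1[_]1_   read _ → write 1, move R, go to C
C | 01_11[1]_   read 1 → write 0, move L, go to C
C | 01_1[1]0_   read 1 → write 0, move L, go to C
C | 01_[1]00_   read 1 → write 0, move L, go to C
C | 01[_]000_   read _ → write 1, move L, go to A
A | 0[1]1000_   read 1 → write _, move R, go to D
D | 0_[1]000_   read 1 → write 1, move R, go to D
D | 0_1[0]00_   read 0 → write _, move R, go to B
B | 0_1_[0]0_   read 0 → write 1, move R, go to D
D | 0_1_1[0]_   read 0 → write _, move R, go to B
B | 0_1_1_[_]
At halt the head is at cell 6.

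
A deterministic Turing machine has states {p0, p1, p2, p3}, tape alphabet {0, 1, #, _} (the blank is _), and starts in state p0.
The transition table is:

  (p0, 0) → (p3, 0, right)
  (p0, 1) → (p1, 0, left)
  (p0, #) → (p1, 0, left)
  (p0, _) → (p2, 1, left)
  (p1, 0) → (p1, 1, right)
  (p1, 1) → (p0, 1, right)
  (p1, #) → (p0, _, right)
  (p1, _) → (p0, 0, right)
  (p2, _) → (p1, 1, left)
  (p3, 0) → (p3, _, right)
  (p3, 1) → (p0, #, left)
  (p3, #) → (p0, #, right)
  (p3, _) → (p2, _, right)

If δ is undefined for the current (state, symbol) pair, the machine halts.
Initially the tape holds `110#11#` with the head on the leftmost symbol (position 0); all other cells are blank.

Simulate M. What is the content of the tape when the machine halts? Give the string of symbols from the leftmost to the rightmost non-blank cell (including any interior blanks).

p0 | _[1]10#11#____   read 1 → write 0, move left, go to p1
p1 | [_]010#11#____   read _ → write 0, move right, go to p0
p0 | 0[0]10#11#____   read 0 → write 0, move right, go to p3
p3 | 00[1]0#11#____   read 1 → write #, move left, go to p0
p0 | 0[0]#0#11#____   read 0 → write 0, move right, go to p3
p3 | 00[#]0#11#____   read # → write #, move right, go to p0
p0 | 00#[0]#11#____   read 0 → write 0, move right, go to p3
p3 | 00#0[#]11#____   read # → write #, move right, go to p0
p0 | 00#0#[1]1#____   read 1 → write 0, move left, go to p1
p1 | 00#0[#]01#____   read # → write _, move right, go to p0
p0 | 00#0_[0]1#____   read 0 → write 0, move right, go to p3
p3 | 00#0_0[1]#____   read 1 → write #, move left, go to p0
p0 | 00#0_[0]##____   read 0 → write 0, move right, go to p3
p3 | 00#0_0[#]#____   read # → write #, move right, go to p0
p0 | 00#0_0#[#]____   read # → write 0, move left, go to p1
p1 | 00#0_0[#]0____   read # → write _, move right, go to p0
p0 | 00#0_0_[0]____   read 0 → write 0, move right, go to p3
p3 | 00#0_0_0[_]___   read _ → write _, move right, go to p2
p2 | 00#0_0_0_[_]__   read _ → write 1, move left, go to p1
p1 | 00#0_0_0[_]1__   read _ → write 0, move right, go to p0
p0 | 00#0_0_00[1]__   read 1 → write 0, move left, go to p1
p1 | 00#0_0_0[0]0__   read 0 → write 1, move right, go to p1
p1 | 00#0_0_01[0]__   read 0 → write 1, move right, go to p1
p1 | 00#0_0_011[_]_   read _ → write 0, move right, go to p0
p0 | 00#0_0_0110[_]   read _ → write 1, move left, go to p2
p2 | 00#0_0_011[0]1
The non-blank tape span at halt is 00#0_0_01101.

00#0_0_01101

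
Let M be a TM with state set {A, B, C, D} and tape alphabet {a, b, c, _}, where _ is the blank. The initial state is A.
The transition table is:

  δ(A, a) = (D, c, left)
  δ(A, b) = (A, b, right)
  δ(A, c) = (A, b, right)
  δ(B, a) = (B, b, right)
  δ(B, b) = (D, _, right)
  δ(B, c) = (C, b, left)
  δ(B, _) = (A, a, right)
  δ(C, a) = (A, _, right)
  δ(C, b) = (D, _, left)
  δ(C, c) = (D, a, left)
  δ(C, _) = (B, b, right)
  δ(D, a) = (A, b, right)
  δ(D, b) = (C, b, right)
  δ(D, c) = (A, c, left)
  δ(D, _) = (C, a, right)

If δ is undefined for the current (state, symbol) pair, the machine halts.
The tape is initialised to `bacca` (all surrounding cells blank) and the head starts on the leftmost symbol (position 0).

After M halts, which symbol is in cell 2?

A | [b]acca_   read b → write b, move right, go to A
A | b[a]cca_   read a → write c, move left, go to D
D | [b]ccca_   read b → write b, move right, go to C
C | b[c]cca_   read c → write a, move left, go to D
D | [b]acca_   read b → write b, move right, go to C
C | b[a]cca_   read a → write _, move right, go to A
A | b_[c]ca_   read c → write b, move right, go to A
A | b_b[c]a_   read c → write b, move right, go to A
A | b_bb[a]_   read a → write c, move left, go to D
D | b_b[b]c_   read b → write b, move right, go to C
C | b_bb[c]_   read c → write a, move left, go to D
D | b_b[b]a_   read b → write b, move right, go to C
C | b_bb[a]_   read a → write _, move right, go to A
A | b_bb_[_]
Cell 2 holds b when M halts.

b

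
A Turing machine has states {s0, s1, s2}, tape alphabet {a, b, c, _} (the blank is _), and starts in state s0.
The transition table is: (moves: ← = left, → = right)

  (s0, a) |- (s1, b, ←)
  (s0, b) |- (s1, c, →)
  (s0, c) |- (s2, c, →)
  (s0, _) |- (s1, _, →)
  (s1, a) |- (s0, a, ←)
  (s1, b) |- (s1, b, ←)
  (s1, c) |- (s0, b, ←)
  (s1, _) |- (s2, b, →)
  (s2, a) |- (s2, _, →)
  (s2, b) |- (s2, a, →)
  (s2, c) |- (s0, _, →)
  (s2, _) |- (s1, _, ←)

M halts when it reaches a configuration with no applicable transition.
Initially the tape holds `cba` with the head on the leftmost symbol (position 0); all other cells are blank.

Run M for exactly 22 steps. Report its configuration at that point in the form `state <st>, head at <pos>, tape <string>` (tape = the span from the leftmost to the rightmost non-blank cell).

state=s0 head=0 tape=[c]ba_   (s0,c)→(s2,c,→)
state=s2 head=1 tape=c[b]a_   (s2,b)→(s2,a,→)
state=s2 head=2 tape=ca[a]_   (s2,a)→(s2,_,→)
state=s2 head=3 tape=ca_[_]   (s2,_)→(s1,_,←)
state=s1 head=2 tape=ca[_]_   (s1,_)→(s2,b,→)
state=s2 head=3 tape=cab[_]   (s2,_)→(s1,_,←)
state=s1 head=2 tape=ca[b]_   (s1,b)→(s1,b,←)
state=s1 head=1 tape=c[a]b_   (s1,a)→(s0,a,←)
state=s0 head=0 tape=[c]ab_   (s0,c)→(s2,c,→)
state=s2 head=1 tape=c[a]b_   (s2,a)→(s2,_,→)
state=s2 head=2 tape=c_[b]_   (s2,b)→(s2,a,→)
state=s2 head=3 tape=c_a[_]   (s2,_)→(s1,_,←)
state=s1 head=2 tape=c_[a]_   (s1,a)→(s0,a,←)
state=s0 head=1 tape=c[_]a_   (s0,_)→(s1,_,→)
state=s1 head=2 tape=c_[a]_   (s1,a)→(s0,a,←)
state=s0 head=1 tape=c[_]a_   (s0,_)→(s1,_,→)
state=s1 head=2 tape=c_[a]_   (s1,a)→(s0,a,←)
state=s0 head=1 tape=c[_]a_   (s0,_)→(s1,_,→)
state=s1 head=2 tape=c_[a]_   (s1,a)→(s0,a,←)
state=s0 head=1 tape=c[_]a_   (s0,_)→(s1,_,→)
state=s1 head=2 tape=c_[a]_   (s1,a)→(s0,a,←)
state=s0 head=1 tape=c[_]a_   (s0,_)→(s1,_,→)
state=s1 head=2 tape=c_[a]_
After 22 steps: state s1, head at 2, tape c_a.

state s1, head at 2, tape c_a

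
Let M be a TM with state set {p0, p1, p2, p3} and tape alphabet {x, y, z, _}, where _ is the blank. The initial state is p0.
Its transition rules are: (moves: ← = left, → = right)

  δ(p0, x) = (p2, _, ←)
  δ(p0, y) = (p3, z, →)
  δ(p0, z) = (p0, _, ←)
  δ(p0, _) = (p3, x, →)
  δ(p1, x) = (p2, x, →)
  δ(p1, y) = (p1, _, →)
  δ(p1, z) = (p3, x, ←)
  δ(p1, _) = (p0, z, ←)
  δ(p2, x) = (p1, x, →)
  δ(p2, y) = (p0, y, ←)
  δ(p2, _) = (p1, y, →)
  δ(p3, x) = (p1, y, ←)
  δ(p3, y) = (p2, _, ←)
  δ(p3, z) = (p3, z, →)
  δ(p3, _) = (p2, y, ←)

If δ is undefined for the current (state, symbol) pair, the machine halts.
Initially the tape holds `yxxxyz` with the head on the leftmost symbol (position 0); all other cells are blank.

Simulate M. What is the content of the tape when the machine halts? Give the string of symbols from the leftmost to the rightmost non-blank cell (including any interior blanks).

state=p0 head=0 tape=__[y]xxxyz   (p0,y)→(p3,z,→)
state=p3 head=1 tape=__z[x]xxyz   (p3,x)→(p1,y,←)
state=p1 head=0 tape=__[z]yxxyz   (p1,z)→(p3,x,←)
state=p3 head=-1 tape=_[_]xyxxyz   (p3,_)→(p2,y,←)
state=p2 head=-2 tape=[_]yxyxxyz   (p2,_)→(p1,y,→)
state=p1 head=-1 tape=y[y]xyxxyz   (p1,y)→(p1,_,→)
state=p1 head=0 tape=y_[x]yxxyz   (p1,x)→(p2,x,→)
state=p2 head=1 tape=y_x[y]xxyz   (p2,y)→(p0,y,←)
state=p0 head=0 tape=y_[x]yxxyz   (p0,x)→(p2,_,←)
state=p2 head=-1 tape=y[_]_yxxyz   (p2,_)→(p1,y,→)
state=p1 head=0 tape=yy[_]yxxyz   (p1,_)→(p0,z,←)
state=p0 head=-1 tape=y[y]zyxxyz   (p0,y)→(p3,z,→)
state=p3 head=0 tape=yz[z]yxxyz   (p3,z)→(p3,z,→)
state=p3 head=1 tape=yzz[y]xxyz   (p3,y)→(p2,_,←)
state=p2 head=0 tape=yz[z]_xxyz
The non-blank tape span at halt is yzz_xxyz.

yzz_xxyz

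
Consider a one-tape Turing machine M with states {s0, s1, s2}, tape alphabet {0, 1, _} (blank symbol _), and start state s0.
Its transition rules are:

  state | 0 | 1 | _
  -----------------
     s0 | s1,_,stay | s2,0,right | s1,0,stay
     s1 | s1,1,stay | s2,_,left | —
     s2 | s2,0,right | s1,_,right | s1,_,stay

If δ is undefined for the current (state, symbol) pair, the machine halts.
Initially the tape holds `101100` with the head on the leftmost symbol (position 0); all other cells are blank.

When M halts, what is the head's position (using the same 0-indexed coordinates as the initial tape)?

2

state=s0 head=0 tape=[1]01100   (s0,1)→(s2,0,right)
state=s2 head=1 tape=0[0]1100   (s2,0)→(s2,0,right)
state=s2 head=2 tape=00[1]100   (s2,1)→(s1,_,right)
state=s1 head=3 tape=00_[1]00   (s1,1)→(s2,_,left)
state=s2 head=2 tape=00[_]_00   (s2,_)→(s1,_,stay)
state=s1 head=2 tape=00[_]_00
At halt the head is at cell 2.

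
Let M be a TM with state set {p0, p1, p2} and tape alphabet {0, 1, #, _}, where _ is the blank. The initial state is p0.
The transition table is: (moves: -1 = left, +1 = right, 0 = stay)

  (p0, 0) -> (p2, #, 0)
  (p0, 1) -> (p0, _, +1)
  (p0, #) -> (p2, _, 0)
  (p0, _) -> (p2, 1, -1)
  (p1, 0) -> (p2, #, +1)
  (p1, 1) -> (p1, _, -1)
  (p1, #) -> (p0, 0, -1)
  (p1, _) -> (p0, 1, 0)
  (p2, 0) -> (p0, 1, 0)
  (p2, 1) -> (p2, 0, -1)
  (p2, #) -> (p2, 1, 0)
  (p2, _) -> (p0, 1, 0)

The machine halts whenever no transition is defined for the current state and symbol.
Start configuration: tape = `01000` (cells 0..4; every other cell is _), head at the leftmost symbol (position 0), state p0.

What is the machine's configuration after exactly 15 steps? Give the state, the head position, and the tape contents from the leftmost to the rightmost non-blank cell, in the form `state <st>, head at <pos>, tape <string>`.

state p0, head at 0, tape 01000

state=p0 head=0 tape=_[0]1000   (p0,0)→(p2,#,0)
state=p2 head=0 tape=_[#]1000   (p2,#)→(p2,1,0)
state=p2 head=0 tape=_[1]1000   (p2,1)→(p2,0,-1)
state=p2 head=-1 tape=[_]01000   (p2,_)→(p0,1,0)
state=p0 head=-1 tape=[1]01000   (p0,1)→(p0,_,+1)
state=p0 head=0 tape=_[0]1000   (p0,0)→(p2,#,0)
state=p2 head=0 tape=_[#]1000   (p2,#)→(p2,1,0)
state=p2 head=0 tape=_[1]1000   (p2,1)→(p2,0,-1)
state=p2 head=-1 tape=[_]01000   (p2,_)→(p0,1,0)
state=p0 head=-1 tape=[1]01000   (p0,1)→(p0,_,+1)
state=p0 head=0 tape=_[0]1000   (p0,0)→(p2,#,0)
state=p2 head=0 tape=_[#]1000   (p2,#)→(p2,1,0)
state=p2 head=0 tape=_[1]1000   (p2,1)→(p2,0,-1)
state=p2 head=-1 tape=[_]01000   (p2,_)→(p0,1,0)
state=p0 head=-1 tape=[1]01000   (p0,1)→(p0,_,+1)
state=p0 head=0 tape=_[0]1000
After 15 steps: state p0, head at 0, tape 01000.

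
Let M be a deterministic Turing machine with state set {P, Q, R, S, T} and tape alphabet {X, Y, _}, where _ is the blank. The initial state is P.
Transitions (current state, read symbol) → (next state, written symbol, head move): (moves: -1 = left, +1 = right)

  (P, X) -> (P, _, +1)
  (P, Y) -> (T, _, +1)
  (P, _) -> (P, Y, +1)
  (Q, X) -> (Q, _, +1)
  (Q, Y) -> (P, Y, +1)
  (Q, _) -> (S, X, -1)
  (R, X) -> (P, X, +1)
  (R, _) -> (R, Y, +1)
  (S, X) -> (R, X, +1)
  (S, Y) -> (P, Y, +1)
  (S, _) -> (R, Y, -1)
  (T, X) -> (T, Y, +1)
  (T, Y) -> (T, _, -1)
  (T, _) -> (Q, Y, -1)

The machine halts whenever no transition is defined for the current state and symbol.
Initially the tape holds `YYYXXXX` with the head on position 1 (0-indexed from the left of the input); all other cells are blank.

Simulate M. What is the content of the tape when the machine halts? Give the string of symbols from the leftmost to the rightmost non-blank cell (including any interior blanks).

Y__YYYYYXY

state=P head=1 tape=Y[Y]YXXXX___   (P,Y)→(T,_,+1)
state=T head=2 tape=Y_[Y]XXXX___   (T,Y)→(T,_,-1)
state=T head=1 tape=Y[_]_XXXX___   (T,_)→(Q,Y,-1)
state=Q head=0 tape=[Y]Y_XXXX___   (Q,Y)→(P,Y,+1)
state=P head=1 tape=Y[Y]_XXXX___   (P,Y)→(T,_,+1)
state=T head=2 tape=Y_[_]XXXX___   (T,_)→(Q,Y,-1)
state=Q head=1 tape=Y[_]YXXXX___   (Q,_)→(S,X,-1)
state=S head=0 tape=[Y]XYXXXX___   (S,Y)→(P,Y,+1)
state=P head=1 tape=Y[X]YXXXX___   (P,X)→(P,_,+1)
state=P head=2 tape=Y_[Y]XXXX___   (P,Y)→(T,_,+1)
state=T head=3 tape=Y__[X]XXX___   (T,X)→(T,Y,+1)
state=T head=4 tape=Y__Y[X]XX___   (T,X)→(T,Y,+1)
state=T head=5 tape=Y__YY[X]X___   (T,X)→(T,Y,+1)
state=T head=6 tape=Y__YYY[X]___   (T,X)→(T,Y,+1)
state=T head=7 tape=Y__YYYY[_]__   (T,_)→(Q,Y,-1)
state=Q head=6 tape=Y__YYY[Y]Y__   (Q,Y)→(P,Y,+1)
state=P head=7 tape=Y__YYYY[Y]__   (P,Y)→(T,_,+1)
state=T head=8 tape=Y__YYYY_[_]_   (T,_)→(Q,Y,-1)
state=Q head=7 tape=Y__YYYY[_]Y_   (Q,_)→(S,X,-1)
state=S head=6 tape=Y__YYY[Y]XY_   (S,Y)→(P,Y,+1)
state=P head=7 tape=Y__YYYY[X]Y_   (P,X)→(P,_,+1)
state=P head=8 tape=Y__YYYY_[Y]_   (P,Y)→(T,_,+1)
state=T head=9 tape=Y__YYYY__[_]   (T,_)→(Q,Y,-1)
state=Q head=8 tape=Y__YYYY_[_]Y   (Q,_)→(S,X,-1)
state=S head=7 tape=Y__YYYY[_]XY   (S,_)→(R,Y,-1)
state=R head=6 tape=Y__YYY[Y]YXY
The non-blank tape span at halt is Y__YYYYYXY.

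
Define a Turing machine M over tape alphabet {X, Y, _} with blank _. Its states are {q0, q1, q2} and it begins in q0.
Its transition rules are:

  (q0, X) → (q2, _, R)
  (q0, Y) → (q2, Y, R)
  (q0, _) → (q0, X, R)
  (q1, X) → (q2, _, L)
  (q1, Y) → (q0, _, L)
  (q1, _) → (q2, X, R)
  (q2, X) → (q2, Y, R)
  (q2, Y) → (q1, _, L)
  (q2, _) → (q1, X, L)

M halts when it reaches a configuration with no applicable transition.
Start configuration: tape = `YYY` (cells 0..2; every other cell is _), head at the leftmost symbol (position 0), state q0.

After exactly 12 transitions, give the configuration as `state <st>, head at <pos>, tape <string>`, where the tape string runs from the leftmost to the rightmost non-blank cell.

q0 | _[Y]YY_   read Y → write Y, move R, go to q2
q2 | _Y[Y]Y_   read Y → write _, move L, go to q1
q1 | _[Y]_Y_   read Y → write _, move L, go to q0
q0 | [_]__Y_   read _ → write X, move R, go to q0
q0 | X[_]_Y_   read _ → write X, move R, go to q0
q0 | XX[_]Y_   read _ → write X, move R, go to q0
q0 | XXX[Y]_   read Y → write Y, move R, go to q2
q2 | XXXY[_]   read _ → write X, move L, go to q1
q1 | XXX[Y]X   read Y → write _, move L, go to q0
q0 | XX[X]_X   read X → write _, move R, go to q2
q2 | XX_[_]X   read _ → write X, move L, go to q1
q1 | XX[_]XX   read _ → write X, move R, go to q2
q2 | XXX[X]X
After 12 steps: state q2, head at 2, tape XXXXX.

state q2, head at 2, tape XXXXX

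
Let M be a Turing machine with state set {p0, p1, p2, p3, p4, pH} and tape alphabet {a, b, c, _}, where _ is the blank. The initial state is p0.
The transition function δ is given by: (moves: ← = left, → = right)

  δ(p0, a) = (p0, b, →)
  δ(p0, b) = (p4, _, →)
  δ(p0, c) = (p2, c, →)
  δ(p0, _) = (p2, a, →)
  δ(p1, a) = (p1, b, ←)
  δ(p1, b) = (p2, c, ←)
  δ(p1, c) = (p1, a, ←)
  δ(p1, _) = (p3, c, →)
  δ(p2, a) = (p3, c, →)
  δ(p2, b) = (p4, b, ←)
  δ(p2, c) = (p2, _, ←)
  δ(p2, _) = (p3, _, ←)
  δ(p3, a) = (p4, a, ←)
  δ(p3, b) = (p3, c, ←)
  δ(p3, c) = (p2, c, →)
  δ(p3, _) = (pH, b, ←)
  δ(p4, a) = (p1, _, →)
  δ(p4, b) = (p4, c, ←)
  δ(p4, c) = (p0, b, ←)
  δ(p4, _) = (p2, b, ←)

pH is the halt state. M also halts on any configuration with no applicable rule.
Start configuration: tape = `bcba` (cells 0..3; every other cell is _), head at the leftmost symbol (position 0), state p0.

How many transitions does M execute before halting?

p0 | __[b]cba   read b → write _, move →, go to p4
p4 | ___[c]ba   read c → write b, move ←, go to p0
p0 | __[_]bba   read _ → write a, move →, go to p2
p2 | __a[b]ba   read b → write b, move ←, go to p4
p4 | __[a]bba   read a → write _, move →, go to p1
p1 | ___[b]ba   read b → write c, move ←, go to p2
p2 | __[_]cba   read _ → write _, move ←, go to p3
p3 | _[_]_cba   read _ → write b, move ←, go to pH
pH | [_]b_cba
M halts after 8 transitions.

8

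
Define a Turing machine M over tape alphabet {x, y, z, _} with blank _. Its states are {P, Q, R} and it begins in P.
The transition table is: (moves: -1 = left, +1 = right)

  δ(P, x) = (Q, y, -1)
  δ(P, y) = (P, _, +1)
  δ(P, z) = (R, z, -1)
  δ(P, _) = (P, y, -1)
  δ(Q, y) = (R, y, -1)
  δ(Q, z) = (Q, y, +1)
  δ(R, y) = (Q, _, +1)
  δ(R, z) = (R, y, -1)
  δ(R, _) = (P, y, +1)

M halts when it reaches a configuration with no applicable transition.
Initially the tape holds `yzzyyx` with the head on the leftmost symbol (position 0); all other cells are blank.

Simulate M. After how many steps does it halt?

P | [y]zzyyx   read y → write _, move +1, go to P
P | _[z]zyyx   read z → write z, move -1, go to R
R | [_]zzyyx   read _ → write y, move +1, go to P
P | y[z]zyyx   read z → write z, move -1, go to R
R | [y]zzyyx   read y → write _, move +1, go to Q
Q | _[z]zyyx   read z → write y, move +1, go to Q
Q | _y[z]yyx   read z → write y, move +1, go to Q
Q | _yy[y]yx   read y → write y, move -1, go to R
R | _y[y]yyx   read y → write _, move +1, go to Q
Q | _y_[y]yx   read y → write y, move -1, go to R
R | _y[_]yyx   read _ → write y, move +1, go to P
P | _yy[y]yx   read y → write _, move +1, go to P
P | _yy_[y]x   read y → write _, move +1, go to P
P | _yy__[x]   read x → write y, move -1, go to Q
Q | _yy_[_]y
M halts after 14 transitions.

14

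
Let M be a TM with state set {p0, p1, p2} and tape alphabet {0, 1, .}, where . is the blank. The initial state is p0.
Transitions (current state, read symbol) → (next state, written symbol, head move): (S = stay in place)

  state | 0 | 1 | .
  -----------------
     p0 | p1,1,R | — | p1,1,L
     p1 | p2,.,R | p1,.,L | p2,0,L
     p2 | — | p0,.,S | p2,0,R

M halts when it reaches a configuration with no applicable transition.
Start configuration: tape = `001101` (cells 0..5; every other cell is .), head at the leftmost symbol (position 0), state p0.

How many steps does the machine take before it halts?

9

p0 | ..[0]01101   read 0 → write 1, move R, go to p1
p1 | ..1[0]1101   read 0 → write ., move R, go to p2
p2 | ..1.[1]101   read 1 → write ., move S, go to p0
p0 | ..1.[.]101   read . → write 1, move L, go to p1
p1 | ..1[.]1101   read . → write 0, move L, go to p2
p2 | ..[1]01101   read 1 → write ., move S, go to p0
p0 | ..[.]01101   read . → write 1, move L, go to p1
p1 | .[.]101101   read . → write 0, move L, go to p2
p2 | [.]0101101   read . → write 0, move R, go to p2
p2 | 0[0]101101
M halts after 9 transitions.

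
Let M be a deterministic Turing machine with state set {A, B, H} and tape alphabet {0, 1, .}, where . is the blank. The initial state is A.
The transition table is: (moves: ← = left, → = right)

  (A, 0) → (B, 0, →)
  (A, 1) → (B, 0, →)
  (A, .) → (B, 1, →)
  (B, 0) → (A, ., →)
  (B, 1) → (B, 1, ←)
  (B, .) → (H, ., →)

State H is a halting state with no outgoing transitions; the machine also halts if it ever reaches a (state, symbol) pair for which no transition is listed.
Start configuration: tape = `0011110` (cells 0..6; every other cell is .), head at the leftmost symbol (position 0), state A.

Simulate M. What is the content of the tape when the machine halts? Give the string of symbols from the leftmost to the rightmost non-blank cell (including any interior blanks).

A | [0]011110...   read 0 → write 0, move →, go to B
B | 0[0]11110...   read 0 → write ., move →, go to A
A | 0.[1]1110...   read 1 → write 0, move →, go to B
B | 0.0[1]110...   read 1 → write 1, move ←, go to B
B | 0.[0]1110...   read 0 → write ., move →, go to A
A | 0..[1]110...   read 1 → write 0, move →, go to B
B | 0..0[1]10...   read 1 → write 1, move ←, go to B
B | 0..[0]110...   read 0 → write ., move →, go to A
A | 0...[1]10...   read 1 → write 0, move →, go to B
B | 0...0[1]0...   read 1 → write 1, move ←, go to B
B | 0...[0]10...   read 0 → write ., move →, go to A
A | 0....[1]0...   read 1 → write 0, move →, go to B
B | 0....0[0]...   read 0 → write ., move →, go to A
A | 0....0.[.]..   read . → write 1, move →, go to B
B | 0....0.1[.].   read . → write ., move →, go to H
H | 0....0.1.[.]
The non-blank tape span at halt is 0....0.1.

0....0.1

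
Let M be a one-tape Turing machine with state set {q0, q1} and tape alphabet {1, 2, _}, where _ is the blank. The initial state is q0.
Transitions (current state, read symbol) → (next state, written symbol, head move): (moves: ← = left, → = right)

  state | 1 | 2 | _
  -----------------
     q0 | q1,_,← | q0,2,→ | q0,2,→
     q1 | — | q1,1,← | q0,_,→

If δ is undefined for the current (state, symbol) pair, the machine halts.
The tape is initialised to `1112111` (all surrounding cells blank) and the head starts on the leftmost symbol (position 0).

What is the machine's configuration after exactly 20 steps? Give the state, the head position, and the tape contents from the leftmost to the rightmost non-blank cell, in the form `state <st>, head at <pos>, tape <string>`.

state=q0 head=0 tape=_[1]112111   (q0,1)→(q1,_,←)
state=q1 head=-1 tape=[_]_112111   (q1,_)→(q0,_,→)
state=q0 head=0 tape=_[_]112111   (q0,_)→(q0,2,→)
state=q0 head=1 tape=_2[1]12111   (q0,1)→(q1,_,←)
state=q1 head=0 tape=_[2]_12111   (q1,2)→(q1,1,←)
state=q1 head=-1 tape=[_]1_12111   (q1,_)→(q0,_,→)
state=q0 head=0 tape=_[1]_12111   (q0,1)→(q1,_,←)
state=q1 head=-1 tape=[_]__12111   (q1,_)→(q0,_,→)
state=q0 head=0 tape=_[_]_12111   (q0,_)→(q0,2,→)
state=q0 head=1 tape=_2[_]12111   (q0,_)→(q0,2,→)
state=q0 head=2 tape=_22[1]2111   (q0,1)→(q1,_,←)
state=q1 head=1 tape=_2[2]_2111   (q1,2)→(q1,1,←)
state=q1 head=0 tape=_[2]1_2111   (q1,2)→(q1,1,←)
state=q1 head=-1 tape=[_]11_2111   (q1,_)→(q0,_,→)
state=q0 head=0 tape=_[1]1_2111   (q0,1)→(q1,_,←)
state=q1 head=-1 tape=[_]_1_2111   (q1,_)→(q0,_,→)
state=q0 head=0 tape=_[_]1_2111   (q0,_)→(q0,2,→)
state=q0 head=1 tape=_2[1]_2111   (q0,1)→(q1,_,←)
state=q1 head=0 tape=_[2]__2111   (q1,2)→(q1,1,←)
state=q1 head=-1 tape=[_]1__2111   (q1,_)→(q0,_,→)
state=q0 head=0 tape=_[1]__2111
After 20 steps: state q0, head at 0, tape 1__2111.

state q0, head at 0, tape 1__2111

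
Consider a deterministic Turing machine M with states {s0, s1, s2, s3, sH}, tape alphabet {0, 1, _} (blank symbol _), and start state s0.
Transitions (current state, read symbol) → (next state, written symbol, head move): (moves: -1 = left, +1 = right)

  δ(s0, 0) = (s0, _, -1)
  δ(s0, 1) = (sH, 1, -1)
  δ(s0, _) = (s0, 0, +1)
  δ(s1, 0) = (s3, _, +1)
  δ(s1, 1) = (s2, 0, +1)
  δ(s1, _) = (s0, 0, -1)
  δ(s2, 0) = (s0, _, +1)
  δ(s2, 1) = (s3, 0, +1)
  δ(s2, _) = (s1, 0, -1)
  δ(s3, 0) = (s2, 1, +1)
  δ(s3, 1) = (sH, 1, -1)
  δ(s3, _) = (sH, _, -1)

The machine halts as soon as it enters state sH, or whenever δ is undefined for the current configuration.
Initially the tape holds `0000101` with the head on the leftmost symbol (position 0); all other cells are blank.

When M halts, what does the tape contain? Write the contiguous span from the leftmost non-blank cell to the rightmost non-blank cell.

00000000101

state=s0 head=0 tape=____[0]000101   (s0,0)→(s0,_,-1)
state=s0 head=-1 tape=___[_]_000101   (s0,_)→(s0,0,+1)
state=s0 head=0 tape=___0[_]000101   (s0,_)→(s0,0,+1)
state=s0 head=1 tape=___00[0]00101   (s0,0)→(s0,_,-1)
state=s0 head=0 tape=___0[0]_00101   (s0,0)→(s0,_,-1)
state=s0 head=-1 tape=___[0]__00101   (s0,0)→(s0,_,-1)
state=s0 head=-2 tape=__[_]___00101   (s0,_)→(s0,0,+1)
state=s0 head=-1 tape=__0[_]__00101   (s0,_)→(s0,0,+1)
state=s0 head=0 tape=__00[_]_00101   (s0,_)→(s0,0,+1)
state=s0 head=1 tape=__000[_]00101   (s0,_)→(s0,0,+1)
state=s0 head=2 tape=__0000[0]0101   (s0,0)→(s0,_,-1)
state=s0 head=1 tape=__000[0]_0101   (s0,0)→(s0,_,-1)
state=s0 head=0 tape=__00[0]__0101   (s0,0)→(s0,_,-1)
state=s0 head=-1 tape=__0[0]___0101   (s0,0)→(s0,_,-1)
state=s0 head=-2 tape=__[0]____0101   (s0,0)→(s0,_,-1)
state=s0 head=-3 tape=_[_]_____0101   (s0,_)→(s0,0,+1)
state=s0 head=-2 tape=_0[_]____0101   (s0,_)→(s0,0,+1)
state=s0 head=-1 tape=_00[_]___0101   (s0,_)→(s0,0,+1)
state=s0 head=0 tape=_000[_]__0101   (s0,_)→(s0,0,+1)
state=s0 head=1 tape=_0000[_]_0101   (s0,_)→(s0,0,+1)
state=s0 head=2 tape=_00000[_]0101   (s0,_)→(s0,0,+1)
state=s0 head=3 tape=_000000[0]101   (s0,0)→(s0,_,-1)
state=s0 head=2 tape=_00000[0]_101   (s0,0)→(s0,_,-1)
state=s0 head=1 tape=_0000[0]__101   (s0,0)→(s0,_,-1)
state=s0 head=0 tape=_000[0]___101   (s0,0)→(s0,_,-1)
state=s0 head=-1 tape=_00[0]____101   (s0,0)→(s0,_,-1)
state=s0 head=-2 tape=_0[0]_____101   (s0,0)→(s0,_,-1)
state=s0 head=-3 tape=_[0]______101   (s0,0)→(s0,_,-1)
state=s0 head=-4 tape=[_]_______101   (s0,_)→(s0,0,+1)
state=s0 head=-3 tape=0[_]______101   (s0,_)→(s0,0,+1)
state=s0 head=-2 tape=00[_]_____101   (s0,_)→(s0,0,+1)
state=s0 head=-1 tape=000[_]____101   (s0,_)→(s0,0,+1)
state=s0 head=0 tape=0000[_]___101   (s0,_)→(s0,0,+1)
state=s0 head=1 tape=00000[_]__101   (s0,_)→(s0,0,+1)
state=s0 head=2 tape=000000[_]_101   (s0,_)→(s0,0,+1)
state=s0 head=3 tape=0000000[_]101   (s0,_)→(s0,0,+1)
state=s0 head=4 tape=00000000[1]01   (s0,1)→(sH,1,-1)
state=sH head=3 tape=0000000[0]101
The non-blank tape span at halt is 00000000101.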